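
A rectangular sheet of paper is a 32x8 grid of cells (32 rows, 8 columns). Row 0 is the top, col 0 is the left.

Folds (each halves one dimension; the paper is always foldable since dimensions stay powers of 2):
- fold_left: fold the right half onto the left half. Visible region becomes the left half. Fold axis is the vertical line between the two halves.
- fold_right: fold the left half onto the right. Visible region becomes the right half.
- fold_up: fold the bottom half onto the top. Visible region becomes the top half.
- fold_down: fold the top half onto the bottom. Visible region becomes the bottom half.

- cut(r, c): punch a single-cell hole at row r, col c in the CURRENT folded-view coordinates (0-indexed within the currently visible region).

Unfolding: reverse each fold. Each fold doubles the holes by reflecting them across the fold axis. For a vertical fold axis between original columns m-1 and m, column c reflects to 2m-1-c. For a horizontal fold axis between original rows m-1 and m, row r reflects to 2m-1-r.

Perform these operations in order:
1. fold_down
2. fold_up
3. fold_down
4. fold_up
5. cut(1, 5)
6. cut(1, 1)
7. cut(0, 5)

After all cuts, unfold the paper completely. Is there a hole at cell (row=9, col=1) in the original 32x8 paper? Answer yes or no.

Answer: yes

Derivation:
Op 1 fold_down: fold axis h@16; visible region now rows[16,32) x cols[0,8) = 16x8
Op 2 fold_up: fold axis h@24; visible region now rows[16,24) x cols[0,8) = 8x8
Op 3 fold_down: fold axis h@20; visible region now rows[20,24) x cols[0,8) = 4x8
Op 4 fold_up: fold axis h@22; visible region now rows[20,22) x cols[0,8) = 2x8
Op 5 cut(1, 5): punch at orig (21,5); cuts so far [(21, 5)]; region rows[20,22) x cols[0,8) = 2x8
Op 6 cut(1, 1): punch at orig (21,1); cuts so far [(21, 1), (21, 5)]; region rows[20,22) x cols[0,8) = 2x8
Op 7 cut(0, 5): punch at orig (20,5); cuts so far [(20, 5), (21, 1), (21, 5)]; region rows[20,22) x cols[0,8) = 2x8
Unfold 1 (reflect across h@22): 6 holes -> [(20, 5), (21, 1), (21, 5), (22, 1), (22, 5), (23, 5)]
Unfold 2 (reflect across h@20): 12 holes -> [(16, 5), (17, 1), (17, 5), (18, 1), (18, 5), (19, 5), (20, 5), (21, 1), (21, 5), (22, 1), (22, 5), (23, 5)]
Unfold 3 (reflect across h@24): 24 holes -> [(16, 5), (17, 1), (17, 5), (18, 1), (18, 5), (19, 5), (20, 5), (21, 1), (21, 5), (22, 1), (22, 5), (23, 5), (24, 5), (25, 1), (25, 5), (26, 1), (26, 5), (27, 5), (28, 5), (29, 1), (29, 5), (30, 1), (30, 5), (31, 5)]
Unfold 4 (reflect across h@16): 48 holes -> [(0, 5), (1, 1), (1, 5), (2, 1), (2, 5), (3, 5), (4, 5), (5, 1), (5, 5), (6, 1), (6, 5), (7, 5), (8, 5), (9, 1), (9, 5), (10, 1), (10, 5), (11, 5), (12, 5), (13, 1), (13, 5), (14, 1), (14, 5), (15, 5), (16, 5), (17, 1), (17, 5), (18, 1), (18, 5), (19, 5), (20, 5), (21, 1), (21, 5), (22, 1), (22, 5), (23, 5), (24, 5), (25, 1), (25, 5), (26, 1), (26, 5), (27, 5), (28, 5), (29, 1), (29, 5), (30, 1), (30, 5), (31, 5)]
Holes: [(0, 5), (1, 1), (1, 5), (2, 1), (2, 5), (3, 5), (4, 5), (5, 1), (5, 5), (6, 1), (6, 5), (7, 5), (8, 5), (9, 1), (9, 5), (10, 1), (10, 5), (11, 5), (12, 5), (13, 1), (13, 5), (14, 1), (14, 5), (15, 5), (16, 5), (17, 1), (17, 5), (18, 1), (18, 5), (19, 5), (20, 5), (21, 1), (21, 5), (22, 1), (22, 5), (23, 5), (24, 5), (25, 1), (25, 5), (26, 1), (26, 5), (27, 5), (28, 5), (29, 1), (29, 5), (30, 1), (30, 5), (31, 5)]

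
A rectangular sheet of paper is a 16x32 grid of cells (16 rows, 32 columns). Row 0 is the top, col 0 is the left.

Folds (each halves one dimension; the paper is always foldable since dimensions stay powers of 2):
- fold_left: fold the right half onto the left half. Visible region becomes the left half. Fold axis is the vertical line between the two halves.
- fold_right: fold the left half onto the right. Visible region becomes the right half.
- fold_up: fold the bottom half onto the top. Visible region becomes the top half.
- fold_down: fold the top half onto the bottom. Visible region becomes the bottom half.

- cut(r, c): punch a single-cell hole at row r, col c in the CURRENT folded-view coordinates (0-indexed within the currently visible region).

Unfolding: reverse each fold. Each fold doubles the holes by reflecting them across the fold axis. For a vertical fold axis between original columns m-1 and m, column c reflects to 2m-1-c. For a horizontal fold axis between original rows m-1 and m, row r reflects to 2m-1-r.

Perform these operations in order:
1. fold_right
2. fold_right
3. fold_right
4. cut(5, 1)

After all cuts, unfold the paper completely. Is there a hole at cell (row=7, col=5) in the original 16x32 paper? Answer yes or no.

Answer: no

Derivation:
Op 1 fold_right: fold axis v@16; visible region now rows[0,16) x cols[16,32) = 16x16
Op 2 fold_right: fold axis v@24; visible region now rows[0,16) x cols[24,32) = 16x8
Op 3 fold_right: fold axis v@28; visible region now rows[0,16) x cols[28,32) = 16x4
Op 4 cut(5, 1): punch at orig (5,29); cuts so far [(5, 29)]; region rows[0,16) x cols[28,32) = 16x4
Unfold 1 (reflect across v@28): 2 holes -> [(5, 26), (5, 29)]
Unfold 2 (reflect across v@24): 4 holes -> [(5, 18), (5, 21), (5, 26), (5, 29)]
Unfold 3 (reflect across v@16): 8 holes -> [(5, 2), (5, 5), (5, 10), (5, 13), (5, 18), (5, 21), (5, 26), (5, 29)]
Holes: [(5, 2), (5, 5), (5, 10), (5, 13), (5, 18), (5, 21), (5, 26), (5, 29)]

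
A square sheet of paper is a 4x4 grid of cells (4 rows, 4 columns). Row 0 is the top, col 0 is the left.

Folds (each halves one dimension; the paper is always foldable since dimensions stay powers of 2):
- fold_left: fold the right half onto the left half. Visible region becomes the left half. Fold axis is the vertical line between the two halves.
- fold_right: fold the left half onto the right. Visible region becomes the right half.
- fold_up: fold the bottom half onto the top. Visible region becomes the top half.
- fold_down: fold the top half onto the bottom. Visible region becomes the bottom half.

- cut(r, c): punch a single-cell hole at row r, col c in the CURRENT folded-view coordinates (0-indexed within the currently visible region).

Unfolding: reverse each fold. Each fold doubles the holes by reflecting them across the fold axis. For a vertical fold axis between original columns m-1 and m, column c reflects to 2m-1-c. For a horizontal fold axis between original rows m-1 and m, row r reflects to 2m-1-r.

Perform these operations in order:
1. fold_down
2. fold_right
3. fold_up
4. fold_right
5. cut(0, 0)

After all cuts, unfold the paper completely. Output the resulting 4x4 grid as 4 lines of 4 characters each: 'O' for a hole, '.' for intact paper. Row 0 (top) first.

Op 1 fold_down: fold axis h@2; visible region now rows[2,4) x cols[0,4) = 2x4
Op 2 fold_right: fold axis v@2; visible region now rows[2,4) x cols[2,4) = 2x2
Op 3 fold_up: fold axis h@3; visible region now rows[2,3) x cols[2,4) = 1x2
Op 4 fold_right: fold axis v@3; visible region now rows[2,3) x cols[3,4) = 1x1
Op 5 cut(0, 0): punch at orig (2,3); cuts so far [(2, 3)]; region rows[2,3) x cols[3,4) = 1x1
Unfold 1 (reflect across v@3): 2 holes -> [(2, 2), (2, 3)]
Unfold 2 (reflect across h@3): 4 holes -> [(2, 2), (2, 3), (3, 2), (3, 3)]
Unfold 3 (reflect across v@2): 8 holes -> [(2, 0), (2, 1), (2, 2), (2, 3), (3, 0), (3, 1), (3, 2), (3, 3)]
Unfold 4 (reflect across h@2): 16 holes -> [(0, 0), (0, 1), (0, 2), (0, 3), (1, 0), (1, 1), (1, 2), (1, 3), (2, 0), (2, 1), (2, 2), (2, 3), (3, 0), (3, 1), (3, 2), (3, 3)]

Answer: OOOO
OOOO
OOOO
OOOO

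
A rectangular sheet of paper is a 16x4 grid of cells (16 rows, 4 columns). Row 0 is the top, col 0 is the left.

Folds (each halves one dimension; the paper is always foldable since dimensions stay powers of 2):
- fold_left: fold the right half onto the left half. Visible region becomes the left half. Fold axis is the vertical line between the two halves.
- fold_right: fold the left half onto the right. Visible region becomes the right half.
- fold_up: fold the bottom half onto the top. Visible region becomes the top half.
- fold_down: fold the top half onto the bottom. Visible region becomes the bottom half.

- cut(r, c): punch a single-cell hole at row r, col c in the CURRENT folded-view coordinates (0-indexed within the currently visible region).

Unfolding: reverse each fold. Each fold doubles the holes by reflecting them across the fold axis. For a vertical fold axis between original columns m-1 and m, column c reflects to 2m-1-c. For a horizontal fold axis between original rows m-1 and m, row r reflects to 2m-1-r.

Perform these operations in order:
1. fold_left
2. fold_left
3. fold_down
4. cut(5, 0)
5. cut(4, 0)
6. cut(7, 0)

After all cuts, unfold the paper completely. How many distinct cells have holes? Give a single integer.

Answer: 24

Derivation:
Op 1 fold_left: fold axis v@2; visible region now rows[0,16) x cols[0,2) = 16x2
Op 2 fold_left: fold axis v@1; visible region now rows[0,16) x cols[0,1) = 16x1
Op 3 fold_down: fold axis h@8; visible region now rows[8,16) x cols[0,1) = 8x1
Op 4 cut(5, 0): punch at orig (13,0); cuts so far [(13, 0)]; region rows[8,16) x cols[0,1) = 8x1
Op 5 cut(4, 0): punch at orig (12,0); cuts so far [(12, 0), (13, 0)]; region rows[8,16) x cols[0,1) = 8x1
Op 6 cut(7, 0): punch at orig (15,0); cuts so far [(12, 0), (13, 0), (15, 0)]; region rows[8,16) x cols[0,1) = 8x1
Unfold 1 (reflect across h@8): 6 holes -> [(0, 0), (2, 0), (3, 0), (12, 0), (13, 0), (15, 0)]
Unfold 2 (reflect across v@1): 12 holes -> [(0, 0), (0, 1), (2, 0), (2, 1), (3, 0), (3, 1), (12, 0), (12, 1), (13, 0), (13, 1), (15, 0), (15, 1)]
Unfold 3 (reflect across v@2): 24 holes -> [(0, 0), (0, 1), (0, 2), (0, 3), (2, 0), (2, 1), (2, 2), (2, 3), (3, 0), (3, 1), (3, 2), (3, 3), (12, 0), (12, 1), (12, 2), (12, 3), (13, 0), (13, 1), (13, 2), (13, 3), (15, 0), (15, 1), (15, 2), (15, 3)]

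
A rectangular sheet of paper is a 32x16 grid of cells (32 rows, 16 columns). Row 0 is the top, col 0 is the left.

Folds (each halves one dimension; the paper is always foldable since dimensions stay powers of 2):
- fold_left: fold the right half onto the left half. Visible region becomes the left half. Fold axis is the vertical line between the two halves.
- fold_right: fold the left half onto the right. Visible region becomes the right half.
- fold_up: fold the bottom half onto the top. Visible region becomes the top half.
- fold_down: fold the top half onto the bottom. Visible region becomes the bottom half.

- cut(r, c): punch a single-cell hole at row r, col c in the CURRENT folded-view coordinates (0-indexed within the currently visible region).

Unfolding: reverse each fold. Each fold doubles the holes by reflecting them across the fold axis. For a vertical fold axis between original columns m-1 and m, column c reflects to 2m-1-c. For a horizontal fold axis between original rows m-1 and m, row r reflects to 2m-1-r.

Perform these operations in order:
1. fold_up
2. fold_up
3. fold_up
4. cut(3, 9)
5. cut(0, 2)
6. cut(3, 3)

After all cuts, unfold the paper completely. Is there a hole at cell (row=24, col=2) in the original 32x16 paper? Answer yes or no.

Answer: yes

Derivation:
Op 1 fold_up: fold axis h@16; visible region now rows[0,16) x cols[0,16) = 16x16
Op 2 fold_up: fold axis h@8; visible region now rows[0,8) x cols[0,16) = 8x16
Op 3 fold_up: fold axis h@4; visible region now rows[0,4) x cols[0,16) = 4x16
Op 4 cut(3, 9): punch at orig (3,9); cuts so far [(3, 9)]; region rows[0,4) x cols[0,16) = 4x16
Op 5 cut(0, 2): punch at orig (0,2); cuts so far [(0, 2), (3, 9)]; region rows[0,4) x cols[0,16) = 4x16
Op 6 cut(3, 3): punch at orig (3,3); cuts so far [(0, 2), (3, 3), (3, 9)]; region rows[0,4) x cols[0,16) = 4x16
Unfold 1 (reflect across h@4): 6 holes -> [(0, 2), (3, 3), (3, 9), (4, 3), (4, 9), (7, 2)]
Unfold 2 (reflect across h@8): 12 holes -> [(0, 2), (3, 3), (3, 9), (4, 3), (4, 9), (7, 2), (8, 2), (11, 3), (11, 9), (12, 3), (12, 9), (15, 2)]
Unfold 3 (reflect across h@16): 24 holes -> [(0, 2), (3, 3), (3, 9), (4, 3), (4, 9), (7, 2), (8, 2), (11, 3), (11, 9), (12, 3), (12, 9), (15, 2), (16, 2), (19, 3), (19, 9), (20, 3), (20, 9), (23, 2), (24, 2), (27, 3), (27, 9), (28, 3), (28, 9), (31, 2)]
Holes: [(0, 2), (3, 3), (3, 9), (4, 3), (4, 9), (7, 2), (8, 2), (11, 3), (11, 9), (12, 3), (12, 9), (15, 2), (16, 2), (19, 3), (19, 9), (20, 3), (20, 9), (23, 2), (24, 2), (27, 3), (27, 9), (28, 3), (28, 9), (31, 2)]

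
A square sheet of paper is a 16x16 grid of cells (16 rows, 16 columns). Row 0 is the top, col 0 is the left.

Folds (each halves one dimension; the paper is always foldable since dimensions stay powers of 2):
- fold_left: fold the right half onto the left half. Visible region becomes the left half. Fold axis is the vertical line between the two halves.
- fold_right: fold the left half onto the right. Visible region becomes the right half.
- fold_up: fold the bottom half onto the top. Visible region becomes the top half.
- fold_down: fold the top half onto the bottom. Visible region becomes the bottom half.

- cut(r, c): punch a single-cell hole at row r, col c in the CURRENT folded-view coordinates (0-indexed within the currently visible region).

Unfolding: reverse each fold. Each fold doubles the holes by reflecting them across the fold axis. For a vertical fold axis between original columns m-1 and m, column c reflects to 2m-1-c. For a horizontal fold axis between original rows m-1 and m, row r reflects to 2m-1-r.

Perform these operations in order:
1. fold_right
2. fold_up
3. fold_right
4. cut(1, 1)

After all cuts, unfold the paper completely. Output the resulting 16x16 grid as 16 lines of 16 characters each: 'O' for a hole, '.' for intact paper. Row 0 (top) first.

Answer: ................
..O..O....O..O..
................
................
................
................
................
................
................
................
................
................
................
................
..O..O....O..O..
................

Derivation:
Op 1 fold_right: fold axis v@8; visible region now rows[0,16) x cols[8,16) = 16x8
Op 2 fold_up: fold axis h@8; visible region now rows[0,8) x cols[8,16) = 8x8
Op 3 fold_right: fold axis v@12; visible region now rows[0,8) x cols[12,16) = 8x4
Op 4 cut(1, 1): punch at orig (1,13); cuts so far [(1, 13)]; region rows[0,8) x cols[12,16) = 8x4
Unfold 1 (reflect across v@12): 2 holes -> [(1, 10), (1, 13)]
Unfold 2 (reflect across h@8): 4 holes -> [(1, 10), (1, 13), (14, 10), (14, 13)]
Unfold 3 (reflect across v@8): 8 holes -> [(1, 2), (1, 5), (1, 10), (1, 13), (14, 2), (14, 5), (14, 10), (14, 13)]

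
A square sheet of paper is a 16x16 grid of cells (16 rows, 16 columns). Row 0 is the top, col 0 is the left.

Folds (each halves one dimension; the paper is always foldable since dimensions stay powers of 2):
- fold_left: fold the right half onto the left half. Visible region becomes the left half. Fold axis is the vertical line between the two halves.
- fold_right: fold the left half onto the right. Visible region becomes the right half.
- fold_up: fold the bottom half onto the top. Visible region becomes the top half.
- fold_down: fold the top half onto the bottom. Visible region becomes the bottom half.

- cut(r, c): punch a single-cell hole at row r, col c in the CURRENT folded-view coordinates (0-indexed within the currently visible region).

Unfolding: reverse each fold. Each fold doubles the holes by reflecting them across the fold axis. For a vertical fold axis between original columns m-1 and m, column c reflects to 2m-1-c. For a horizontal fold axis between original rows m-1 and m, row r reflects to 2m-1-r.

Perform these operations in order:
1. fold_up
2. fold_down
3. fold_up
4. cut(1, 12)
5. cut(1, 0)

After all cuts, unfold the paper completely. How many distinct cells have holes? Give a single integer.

Answer: 16

Derivation:
Op 1 fold_up: fold axis h@8; visible region now rows[0,8) x cols[0,16) = 8x16
Op 2 fold_down: fold axis h@4; visible region now rows[4,8) x cols[0,16) = 4x16
Op 3 fold_up: fold axis h@6; visible region now rows[4,6) x cols[0,16) = 2x16
Op 4 cut(1, 12): punch at orig (5,12); cuts so far [(5, 12)]; region rows[4,6) x cols[0,16) = 2x16
Op 5 cut(1, 0): punch at orig (5,0); cuts so far [(5, 0), (5, 12)]; region rows[4,6) x cols[0,16) = 2x16
Unfold 1 (reflect across h@6): 4 holes -> [(5, 0), (5, 12), (6, 0), (6, 12)]
Unfold 2 (reflect across h@4): 8 holes -> [(1, 0), (1, 12), (2, 0), (2, 12), (5, 0), (5, 12), (6, 0), (6, 12)]
Unfold 3 (reflect across h@8): 16 holes -> [(1, 0), (1, 12), (2, 0), (2, 12), (5, 0), (5, 12), (6, 0), (6, 12), (9, 0), (9, 12), (10, 0), (10, 12), (13, 0), (13, 12), (14, 0), (14, 12)]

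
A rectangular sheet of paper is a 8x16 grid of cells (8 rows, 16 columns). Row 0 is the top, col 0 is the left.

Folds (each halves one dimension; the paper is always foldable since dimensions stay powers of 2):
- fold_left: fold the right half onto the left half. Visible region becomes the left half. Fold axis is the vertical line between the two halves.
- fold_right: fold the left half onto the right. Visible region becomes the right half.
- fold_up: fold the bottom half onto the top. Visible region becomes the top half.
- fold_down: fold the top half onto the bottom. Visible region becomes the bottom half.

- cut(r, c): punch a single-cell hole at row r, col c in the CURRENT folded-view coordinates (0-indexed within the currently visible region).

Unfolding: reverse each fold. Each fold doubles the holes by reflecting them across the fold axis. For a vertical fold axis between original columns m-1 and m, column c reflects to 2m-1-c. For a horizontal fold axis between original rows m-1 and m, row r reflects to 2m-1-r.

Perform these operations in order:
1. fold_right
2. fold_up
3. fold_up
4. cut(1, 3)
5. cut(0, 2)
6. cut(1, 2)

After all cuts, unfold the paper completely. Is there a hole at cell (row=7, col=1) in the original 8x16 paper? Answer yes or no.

Answer: no

Derivation:
Op 1 fold_right: fold axis v@8; visible region now rows[0,8) x cols[8,16) = 8x8
Op 2 fold_up: fold axis h@4; visible region now rows[0,4) x cols[8,16) = 4x8
Op 3 fold_up: fold axis h@2; visible region now rows[0,2) x cols[8,16) = 2x8
Op 4 cut(1, 3): punch at orig (1,11); cuts so far [(1, 11)]; region rows[0,2) x cols[8,16) = 2x8
Op 5 cut(0, 2): punch at orig (0,10); cuts so far [(0, 10), (1, 11)]; region rows[0,2) x cols[8,16) = 2x8
Op 6 cut(1, 2): punch at orig (1,10); cuts so far [(0, 10), (1, 10), (1, 11)]; region rows[0,2) x cols[8,16) = 2x8
Unfold 1 (reflect across h@2): 6 holes -> [(0, 10), (1, 10), (1, 11), (2, 10), (2, 11), (3, 10)]
Unfold 2 (reflect across h@4): 12 holes -> [(0, 10), (1, 10), (1, 11), (2, 10), (2, 11), (3, 10), (4, 10), (5, 10), (5, 11), (6, 10), (6, 11), (7, 10)]
Unfold 3 (reflect across v@8): 24 holes -> [(0, 5), (0, 10), (1, 4), (1, 5), (1, 10), (1, 11), (2, 4), (2, 5), (2, 10), (2, 11), (3, 5), (3, 10), (4, 5), (4, 10), (5, 4), (5, 5), (5, 10), (5, 11), (6, 4), (6, 5), (6, 10), (6, 11), (7, 5), (7, 10)]
Holes: [(0, 5), (0, 10), (1, 4), (1, 5), (1, 10), (1, 11), (2, 4), (2, 5), (2, 10), (2, 11), (3, 5), (3, 10), (4, 5), (4, 10), (5, 4), (5, 5), (5, 10), (5, 11), (6, 4), (6, 5), (6, 10), (6, 11), (7, 5), (7, 10)]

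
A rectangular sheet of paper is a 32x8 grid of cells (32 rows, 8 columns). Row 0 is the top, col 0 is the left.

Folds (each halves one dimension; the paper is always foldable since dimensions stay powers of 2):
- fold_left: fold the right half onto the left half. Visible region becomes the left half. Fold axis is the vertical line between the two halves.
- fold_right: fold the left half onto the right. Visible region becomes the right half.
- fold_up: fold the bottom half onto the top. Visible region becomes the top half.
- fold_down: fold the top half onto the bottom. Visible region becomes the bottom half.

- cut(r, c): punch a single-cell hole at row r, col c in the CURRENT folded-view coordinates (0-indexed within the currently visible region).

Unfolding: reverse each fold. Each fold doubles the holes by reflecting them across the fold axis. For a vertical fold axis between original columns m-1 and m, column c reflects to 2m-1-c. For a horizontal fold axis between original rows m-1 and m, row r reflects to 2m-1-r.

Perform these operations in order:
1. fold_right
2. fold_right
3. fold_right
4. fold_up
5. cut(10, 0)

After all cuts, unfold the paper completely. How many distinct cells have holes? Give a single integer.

Answer: 16

Derivation:
Op 1 fold_right: fold axis v@4; visible region now rows[0,32) x cols[4,8) = 32x4
Op 2 fold_right: fold axis v@6; visible region now rows[0,32) x cols[6,8) = 32x2
Op 3 fold_right: fold axis v@7; visible region now rows[0,32) x cols[7,8) = 32x1
Op 4 fold_up: fold axis h@16; visible region now rows[0,16) x cols[7,8) = 16x1
Op 5 cut(10, 0): punch at orig (10,7); cuts so far [(10, 7)]; region rows[0,16) x cols[7,8) = 16x1
Unfold 1 (reflect across h@16): 2 holes -> [(10, 7), (21, 7)]
Unfold 2 (reflect across v@7): 4 holes -> [(10, 6), (10, 7), (21, 6), (21, 7)]
Unfold 3 (reflect across v@6): 8 holes -> [(10, 4), (10, 5), (10, 6), (10, 7), (21, 4), (21, 5), (21, 6), (21, 7)]
Unfold 4 (reflect across v@4): 16 holes -> [(10, 0), (10, 1), (10, 2), (10, 3), (10, 4), (10, 5), (10, 6), (10, 7), (21, 0), (21, 1), (21, 2), (21, 3), (21, 4), (21, 5), (21, 6), (21, 7)]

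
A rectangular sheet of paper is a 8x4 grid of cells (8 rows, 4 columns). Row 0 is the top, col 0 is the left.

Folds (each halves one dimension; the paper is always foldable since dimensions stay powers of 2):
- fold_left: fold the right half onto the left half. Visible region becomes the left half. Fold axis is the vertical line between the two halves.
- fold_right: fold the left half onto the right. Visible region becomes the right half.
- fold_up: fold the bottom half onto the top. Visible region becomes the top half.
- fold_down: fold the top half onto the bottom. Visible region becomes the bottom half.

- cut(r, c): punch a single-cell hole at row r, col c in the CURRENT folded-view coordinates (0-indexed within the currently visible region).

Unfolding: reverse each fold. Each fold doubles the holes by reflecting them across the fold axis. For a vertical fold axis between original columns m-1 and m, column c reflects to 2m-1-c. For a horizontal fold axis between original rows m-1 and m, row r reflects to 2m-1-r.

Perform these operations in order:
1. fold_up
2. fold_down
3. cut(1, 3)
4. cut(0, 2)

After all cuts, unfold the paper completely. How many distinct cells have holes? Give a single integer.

Op 1 fold_up: fold axis h@4; visible region now rows[0,4) x cols[0,4) = 4x4
Op 2 fold_down: fold axis h@2; visible region now rows[2,4) x cols[0,4) = 2x4
Op 3 cut(1, 3): punch at orig (3,3); cuts so far [(3, 3)]; region rows[2,4) x cols[0,4) = 2x4
Op 4 cut(0, 2): punch at orig (2,2); cuts so far [(2, 2), (3, 3)]; region rows[2,4) x cols[0,4) = 2x4
Unfold 1 (reflect across h@2): 4 holes -> [(0, 3), (1, 2), (2, 2), (3, 3)]
Unfold 2 (reflect across h@4): 8 holes -> [(0, 3), (1, 2), (2, 2), (3, 3), (4, 3), (5, 2), (6, 2), (7, 3)]

Answer: 8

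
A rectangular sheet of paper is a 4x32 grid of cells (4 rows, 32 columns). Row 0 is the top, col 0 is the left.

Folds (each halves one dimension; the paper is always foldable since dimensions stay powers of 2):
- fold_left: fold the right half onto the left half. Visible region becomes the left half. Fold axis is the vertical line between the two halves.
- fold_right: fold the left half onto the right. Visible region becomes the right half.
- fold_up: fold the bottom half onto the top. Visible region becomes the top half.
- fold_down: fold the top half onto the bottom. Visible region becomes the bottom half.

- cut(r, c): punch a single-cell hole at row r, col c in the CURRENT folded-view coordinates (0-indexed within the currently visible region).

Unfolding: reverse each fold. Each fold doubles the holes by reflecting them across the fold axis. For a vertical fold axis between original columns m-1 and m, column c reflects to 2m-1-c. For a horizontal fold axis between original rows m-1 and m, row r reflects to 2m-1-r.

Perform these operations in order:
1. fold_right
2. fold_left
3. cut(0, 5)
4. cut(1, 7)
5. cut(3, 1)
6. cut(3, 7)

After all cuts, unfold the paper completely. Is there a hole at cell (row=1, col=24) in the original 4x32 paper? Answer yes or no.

Op 1 fold_right: fold axis v@16; visible region now rows[0,4) x cols[16,32) = 4x16
Op 2 fold_left: fold axis v@24; visible region now rows[0,4) x cols[16,24) = 4x8
Op 3 cut(0, 5): punch at orig (0,21); cuts so far [(0, 21)]; region rows[0,4) x cols[16,24) = 4x8
Op 4 cut(1, 7): punch at orig (1,23); cuts so far [(0, 21), (1, 23)]; region rows[0,4) x cols[16,24) = 4x8
Op 5 cut(3, 1): punch at orig (3,17); cuts so far [(0, 21), (1, 23), (3, 17)]; region rows[0,4) x cols[16,24) = 4x8
Op 6 cut(3, 7): punch at orig (3,23); cuts so far [(0, 21), (1, 23), (3, 17), (3, 23)]; region rows[0,4) x cols[16,24) = 4x8
Unfold 1 (reflect across v@24): 8 holes -> [(0, 21), (0, 26), (1, 23), (1, 24), (3, 17), (3, 23), (3, 24), (3, 30)]
Unfold 2 (reflect across v@16): 16 holes -> [(0, 5), (0, 10), (0, 21), (0, 26), (1, 7), (1, 8), (1, 23), (1, 24), (3, 1), (3, 7), (3, 8), (3, 14), (3, 17), (3, 23), (3, 24), (3, 30)]
Holes: [(0, 5), (0, 10), (0, 21), (0, 26), (1, 7), (1, 8), (1, 23), (1, 24), (3, 1), (3, 7), (3, 8), (3, 14), (3, 17), (3, 23), (3, 24), (3, 30)]

Answer: yes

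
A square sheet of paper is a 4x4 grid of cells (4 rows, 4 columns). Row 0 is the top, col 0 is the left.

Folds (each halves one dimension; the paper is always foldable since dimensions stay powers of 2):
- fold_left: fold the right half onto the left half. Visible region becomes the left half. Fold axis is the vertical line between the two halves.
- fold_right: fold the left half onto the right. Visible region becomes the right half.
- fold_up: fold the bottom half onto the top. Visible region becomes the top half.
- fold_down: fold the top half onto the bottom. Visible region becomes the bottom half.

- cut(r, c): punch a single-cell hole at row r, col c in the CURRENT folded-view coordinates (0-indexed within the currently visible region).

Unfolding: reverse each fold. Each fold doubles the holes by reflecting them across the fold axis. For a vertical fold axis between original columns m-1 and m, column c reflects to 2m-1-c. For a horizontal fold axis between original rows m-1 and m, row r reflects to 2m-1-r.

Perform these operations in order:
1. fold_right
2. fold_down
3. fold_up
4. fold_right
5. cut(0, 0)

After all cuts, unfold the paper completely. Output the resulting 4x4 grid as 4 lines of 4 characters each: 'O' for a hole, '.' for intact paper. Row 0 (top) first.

Answer: OOOO
OOOO
OOOO
OOOO

Derivation:
Op 1 fold_right: fold axis v@2; visible region now rows[0,4) x cols[2,4) = 4x2
Op 2 fold_down: fold axis h@2; visible region now rows[2,4) x cols[2,4) = 2x2
Op 3 fold_up: fold axis h@3; visible region now rows[2,3) x cols[2,4) = 1x2
Op 4 fold_right: fold axis v@3; visible region now rows[2,3) x cols[3,4) = 1x1
Op 5 cut(0, 0): punch at orig (2,3); cuts so far [(2, 3)]; region rows[2,3) x cols[3,4) = 1x1
Unfold 1 (reflect across v@3): 2 holes -> [(2, 2), (2, 3)]
Unfold 2 (reflect across h@3): 4 holes -> [(2, 2), (2, 3), (3, 2), (3, 3)]
Unfold 3 (reflect across h@2): 8 holes -> [(0, 2), (0, 3), (1, 2), (1, 3), (2, 2), (2, 3), (3, 2), (3, 3)]
Unfold 4 (reflect across v@2): 16 holes -> [(0, 0), (0, 1), (0, 2), (0, 3), (1, 0), (1, 1), (1, 2), (1, 3), (2, 0), (2, 1), (2, 2), (2, 3), (3, 0), (3, 1), (3, 2), (3, 3)]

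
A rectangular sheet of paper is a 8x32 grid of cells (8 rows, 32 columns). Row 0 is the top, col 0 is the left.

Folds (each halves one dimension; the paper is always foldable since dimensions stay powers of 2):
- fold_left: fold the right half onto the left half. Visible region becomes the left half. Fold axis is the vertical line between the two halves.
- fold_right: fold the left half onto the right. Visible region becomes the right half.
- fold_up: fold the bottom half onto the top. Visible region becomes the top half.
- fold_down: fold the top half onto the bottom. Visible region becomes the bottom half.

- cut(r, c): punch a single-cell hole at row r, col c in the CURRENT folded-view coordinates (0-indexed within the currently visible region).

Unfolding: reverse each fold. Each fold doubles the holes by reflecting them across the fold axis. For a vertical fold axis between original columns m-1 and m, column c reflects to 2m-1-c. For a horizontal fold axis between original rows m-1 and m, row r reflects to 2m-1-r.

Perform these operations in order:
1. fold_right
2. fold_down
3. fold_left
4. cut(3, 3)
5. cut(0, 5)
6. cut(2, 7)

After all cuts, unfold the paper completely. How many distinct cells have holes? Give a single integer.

Op 1 fold_right: fold axis v@16; visible region now rows[0,8) x cols[16,32) = 8x16
Op 2 fold_down: fold axis h@4; visible region now rows[4,8) x cols[16,32) = 4x16
Op 3 fold_left: fold axis v@24; visible region now rows[4,8) x cols[16,24) = 4x8
Op 4 cut(3, 3): punch at orig (7,19); cuts so far [(7, 19)]; region rows[4,8) x cols[16,24) = 4x8
Op 5 cut(0, 5): punch at orig (4,21); cuts so far [(4, 21), (7, 19)]; region rows[4,8) x cols[16,24) = 4x8
Op 6 cut(2, 7): punch at orig (6,23); cuts so far [(4, 21), (6, 23), (7, 19)]; region rows[4,8) x cols[16,24) = 4x8
Unfold 1 (reflect across v@24): 6 holes -> [(4, 21), (4, 26), (6, 23), (6, 24), (7, 19), (7, 28)]
Unfold 2 (reflect across h@4): 12 holes -> [(0, 19), (0, 28), (1, 23), (1, 24), (3, 21), (3, 26), (4, 21), (4, 26), (6, 23), (6, 24), (7, 19), (7, 28)]
Unfold 3 (reflect across v@16): 24 holes -> [(0, 3), (0, 12), (0, 19), (0, 28), (1, 7), (1, 8), (1, 23), (1, 24), (3, 5), (3, 10), (3, 21), (3, 26), (4, 5), (4, 10), (4, 21), (4, 26), (6, 7), (6, 8), (6, 23), (6, 24), (7, 3), (7, 12), (7, 19), (7, 28)]

Answer: 24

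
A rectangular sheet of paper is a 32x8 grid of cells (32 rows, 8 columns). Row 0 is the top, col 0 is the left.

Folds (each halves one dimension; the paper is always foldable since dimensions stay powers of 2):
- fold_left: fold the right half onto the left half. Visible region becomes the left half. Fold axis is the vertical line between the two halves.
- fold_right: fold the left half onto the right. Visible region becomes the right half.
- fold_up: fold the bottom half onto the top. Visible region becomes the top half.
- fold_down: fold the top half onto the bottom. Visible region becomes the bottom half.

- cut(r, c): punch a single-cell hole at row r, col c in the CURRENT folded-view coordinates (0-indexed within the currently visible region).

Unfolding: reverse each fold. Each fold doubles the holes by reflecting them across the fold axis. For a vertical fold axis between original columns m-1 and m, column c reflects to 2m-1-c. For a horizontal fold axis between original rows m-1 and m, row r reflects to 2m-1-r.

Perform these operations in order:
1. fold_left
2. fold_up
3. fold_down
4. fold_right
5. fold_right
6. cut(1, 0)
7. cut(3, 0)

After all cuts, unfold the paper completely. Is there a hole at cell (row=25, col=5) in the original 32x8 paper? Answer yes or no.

Answer: yes

Derivation:
Op 1 fold_left: fold axis v@4; visible region now rows[0,32) x cols[0,4) = 32x4
Op 2 fold_up: fold axis h@16; visible region now rows[0,16) x cols[0,4) = 16x4
Op 3 fold_down: fold axis h@8; visible region now rows[8,16) x cols[0,4) = 8x4
Op 4 fold_right: fold axis v@2; visible region now rows[8,16) x cols[2,4) = 8x2
Op 5 fold_right: fold axis v@3; visible region now rows[8,16) x cols[3,4) = 8x1
Op 6 cut(1, 0): punch at orig (9,3); cuts so far [(9, 3)]; region rows[8,16) x cols[3,4) = 8x1
Op 7 cut(3, 0): punch at orig (11,3); cuts so far [(9, 3), (11, 3)]; region rows[8,16) x cols[3,4) = 8x1
Unfold 1 (reflect across v@3): 4 holes -> [(9, 2), (9, 3), (11, 2), (11, 3)]
Unfold 2 (reflect across v@2): 8 holes -> [(9, 0), (9, 1), (9, 2), (9, 3), (11, 0), (11, 1), (11, 2), (11, 3)]
Unfold 3 (reflect across h@8): 16 holes -> [(4, 0), (4, 1), (4, 2), (4, 3), (6, 0), (6, 1), (6, 2), (6, 3), (9, 0), (9, 1), (9, 2), (9, 3), (11, 0), (11, 1), (11, 2), (11, 3)]
Unfold 4 (reflect across h@16): 32 holes -> [(4, 0), (4, 1), (4, 2), (4, 3), (6, 0), (6, 1), (6, 2), (6, 3), (9, 0), (9, 1), (9, 2), (9, 3), (11, 0), (11, 1), (11, 2), (11, 3), (20, 0), (20, 1), (20, 2), (20, 3), (22, 0), (22, 1), (22, 2), (22, 3), (25, 0), (25, 1), (25, 2), (25, 3), (27, 0), (27, 1), (27, 2), (27, 3)]
Unfold 5 (reflect across v@4): 64 holes -> [(4, 0), (4, 1), (4, 2), (4, 3), (4, 4), (4, 5), (4, 6), (4, 7), (6, 0), (6, 1), (6, 2), (6, 3), (6, 4), (6, 5), (6, 6), (6, 7), (9, 0), (9, 1), (9, 2), (9, 3), (9, 4), (9, 5), (9, 6), (9, 7), (11, 0), (11, 1), (11, 2), (11, 3), (11, 4), (11, 5), (11, 6), (11, 7), (20, 0), (20, 1), (20, 2), (20, 3), (20, 4), (20, 5), (20, 6), (20, 7), (22, 0), (22, 1), (22, 2), (22, 3), (22, 4), (22, 5), (22, 6), (22, 7), (25, 0), (25, 1), (25, 2), (25, 3), (25, 4), (25, 5), (25, 6), (25, 7), (27, 0), (27, 1), (27, 2), (27, 3), (27, 4), (27, 5), (27, 6), (27, 7)]
Holes: [(4, 0), (4, 1), (4, 2), (4, 3), (4, 4), (4, 5), (4, 6), (4, 7), (6, 0), (6, 1), (6, 2), (6, 3), (6, 4), (6, 5), (6, 6), (6, 7), (9, 0), (9, 1), (9, 2), (9, 3), (9, 4), (9, 5), (9, 6), (9, 7), (11, 0), (11, 1), (11, 2), (11, 3), (11, 4), (11, 5), (11, 6), (11, 7), (20, 0), (20, 1), (20, 2), (20, 3), (20, 4), (20, 5), (20, 6), (20, 7), (22, 0), (22, 1), (22, 2), (22, 3), (22, 4), (22, 5), (22, 6), (22, 7), (25, 0), (25, 1), (25, 2), (25, 3), (25, 4), (25, 5), (25, 6), (25, 7), (27, 0), (27, 1), (27, 2), (27, 3), (27, 4), (27, 5), (27, 6), (27, 7)]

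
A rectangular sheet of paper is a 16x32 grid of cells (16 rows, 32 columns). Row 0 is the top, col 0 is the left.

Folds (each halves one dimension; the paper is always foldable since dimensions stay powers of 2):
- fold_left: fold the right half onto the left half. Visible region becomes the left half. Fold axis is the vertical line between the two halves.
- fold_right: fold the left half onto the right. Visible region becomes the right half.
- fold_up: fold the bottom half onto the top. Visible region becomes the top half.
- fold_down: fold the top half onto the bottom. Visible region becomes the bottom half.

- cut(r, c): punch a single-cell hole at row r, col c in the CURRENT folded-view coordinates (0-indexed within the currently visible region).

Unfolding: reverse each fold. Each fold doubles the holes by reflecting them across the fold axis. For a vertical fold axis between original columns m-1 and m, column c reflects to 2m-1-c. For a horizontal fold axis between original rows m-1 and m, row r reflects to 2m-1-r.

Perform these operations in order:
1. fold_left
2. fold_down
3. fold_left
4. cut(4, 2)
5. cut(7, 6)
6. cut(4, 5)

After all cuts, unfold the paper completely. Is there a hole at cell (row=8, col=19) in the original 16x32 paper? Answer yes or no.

Op 1 fold_left: fold axis v@16; visible region now rows[0,16) x cols[0,16) = 16x16
Op 2 fold_down: fold axis h@8; visible region now rows[8,16) x cols[0,16) = 8x16
Op 3 fold_left: fold axis v@8; visible region now rows[8,16) x cols[0,8) = 8x8
Op 4 cut(4, 2): punch at orig (12,2); cuts so far [(12, 2)]; region rows[8,16) x cols[0,8) = 8x8
Op 5 cut(7, 6): punch at orig (15,6); cuts so far [(12, 2), (15, 6)]; region rows[8,16) x cols[0,8) = 8x8
Op 6 cut(4, 5): punch at orig (12,5); cuts so far [(12, 2), (12, 5), (15, 6)]; region rows[8,16) x cols[0,8) = 8x8
Unfold 1 (reflect across v@8): 6 holes -> [(12, 2), (12, 5), (12, 10), (12, 13), (15, 6), (15, 9)]
Unfold 2 (reflect across h@8): 12 holes -> [(0, 6), (0, 9), (3, 2), (3, 5), (3, 10), (3, 13), (12, 2), (12, 5), (12, 10), (12, 13), (15, 6), (15, 9)]
Unfold 3 (reflect across v@16): 24 holes -> [(0, 6), (0, 9), (0, 22), (0, 25), (3, 2), (3, 5), (3, 10), (3, 13), (3, 18), (3, 21), (3, 26), (3, 29), (12, 2), (12, 5), (12, 10), (12, 13), (12, 18), (12, 21), (12, 26), (12, 29), (15, 6), (15, 9), (15, 22), (15, 25)]
Holes: [(0, 6), (0, 9), (0, 22), (0, 25), (3, 2), (3, 5), (3, 10), (3, 13), (3, 18), (3, 21), (3, 26), (3, 29), (12, 2), (12, 5), (12, 10), (12, 13), (12, 18), (12, 21), (12, 26), (12, 29), (15, 6), (15, 9), (15, 22), (15, 25)]

Answer: no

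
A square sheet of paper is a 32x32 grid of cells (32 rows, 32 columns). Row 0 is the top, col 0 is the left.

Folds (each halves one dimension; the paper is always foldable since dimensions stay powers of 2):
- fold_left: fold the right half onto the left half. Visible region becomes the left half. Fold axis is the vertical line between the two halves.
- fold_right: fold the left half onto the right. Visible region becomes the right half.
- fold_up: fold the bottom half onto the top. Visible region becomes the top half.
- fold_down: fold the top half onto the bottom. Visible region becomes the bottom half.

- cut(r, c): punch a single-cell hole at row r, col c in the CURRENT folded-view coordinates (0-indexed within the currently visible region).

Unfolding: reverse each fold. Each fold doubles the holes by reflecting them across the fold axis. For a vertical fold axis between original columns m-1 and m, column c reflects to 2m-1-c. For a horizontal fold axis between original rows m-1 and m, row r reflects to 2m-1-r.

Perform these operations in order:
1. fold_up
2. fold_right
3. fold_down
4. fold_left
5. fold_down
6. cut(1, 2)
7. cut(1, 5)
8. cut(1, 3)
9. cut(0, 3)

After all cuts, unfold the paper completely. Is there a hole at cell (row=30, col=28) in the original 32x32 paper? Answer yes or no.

Answer: no

Derivation:
Op 1 fold_up: fold axis h@16; visible region now rows[0,16) x cols[0,32) = 16x32
Op 2 fold_right: fold axis v@16; visible region now rows[0,16) x cols[16,32) = 16x16
Op 3 fold_down: fold axis h@8; visible region now rows[8,16) x cols[16,32) = 8x16
Op 4 fold_left: fold axis v@24; visible region now rows[8,16) x cols[16,24) = 8x8
Op 5 fold_down: fold axis h@12; visible region now rows[12,16) x cols[16,24) = 4x8
Op 6 cut(1, 2): punch at orig (13,18); cuts so far [(13, 18)]; region rows[12,16) x cols[16,24) = 4x8
Op 7 cut(1, 5): punch at orig (13,21); cuts so far [(13, 18), (13, 21)]; region rows[12,16) x cols[16,24) = 4x8
Op 8 cut(1, 3): punch at orig (13,19); cuts so far [(13, 18), (13, 19), (13, 21)]; region rows[12,16) x cols[16,24) = 4x8
Op 9 cut(0, 3): punch at orig (12,19); cuts so far [(12, 19), (13, 18), (13, 19), (13, 21)]; region rows[12,16) x cols[16,24) = 4x8
Unfold 1 (reflect across h@12): 8 holes -> [(10, 18), (10, 19), (10, 21), (11, 19), (12, 19), (13, 18), (13, 19), (13, 21)]
Unfold 2 (reflect across v@24): 16 holes -> [(10, 18), (10, 19), (10, 21), (10, 26), (10, 28), (10, 29), (11, 19), (11, 28), (12, 19), (12, 28), (13, 18), (13, 19), (13, 21), (13, 26), (13, 28), (13, 29)]
Unfold 3 (reflect across h@8): 32 holes -> [(2, 18), (2, 19), (2, 21), (2, 26), (2, 28), (2, 29), (3, 19), (3, 28), (4, 19), (4, 28), (5, 18), (5, 19), (5, 21), (5, 26), (5, 28), (5, 29), (10, 18), (10, 19), (10, 21), (10, 26), (10, 28), (10, 29), (11, 19), (11, 28), (12, 19), (12, 28), (13, 18), (13, 19), (13, 21), (13, 26), (13, 28), (13, 29)]
Unfold 4 (reflect across v@16): 64 holes -> [(2, 2), (2, 3), (2, 5), (2, 10), (2, 12), (2, 13), (2, 18), (2, 19), (2, 21), (2, 26), (2, 28), (2, 29), (3, 3), (3, 12), (3, 19), (3, 28), (4, 3), (4, 12), (4, 19), (4, 28), (5, 2), (5, 3), (5, 5), (5, 10), (5, 12), (5, 13), (5, 18), (5, 19), (5, 21), (5, 26), (5, 28), (5, 29), (10, 2), (10, 3), (10, 5), (10, 10), (10, 12), (10, 13), (10, 18), (10, 19), (10, 21), (10, 26), (10, 28), (10, 29), (11, 3), (11, 12), (11, 19), (11, 28), (12, 3), (12, 12), (12, 19), (12, 28), (13, 2), (13, 3), (13, 5), (13, 10), (13, 12), (13, 13), (13, 18), (13, 19), (13, 21), (13, 26), (13, 28), (13, 29)]
Unfold 5 (reflect across h@16): 128 holes -> [(2, 2), (2, 3), (2, 5), (2, 10), (2, 12), (2, 13), (2, 18), (2, 19), (2, 21), (2, 26), (2, 28), (2, 29), (3, 3), (3, 12), (3, 19), (3, 28), (4, 3), (4, 12), (4, 19), (4, 28), (5, 2), (5, 3), (5, 5), (5, 10), (5, 12), (5, 13), (5, 18), (5, 19), (5, 21), (5, 26), (5, 28), (5, 29), (10, 2), (10, 3), (10, 5), (10, 10), (10, 12), (10, 13), (10, 18), (10, 19), (10, 21), (10, 26), (10, 28), (10, 29), (11, 3), (11, 12), (11, 19), (11, 28), (12, 3), (12, 12), (12, 19), (12, 28), (13, 2), (13, 3), (13, 5), (13, 10), (13, 12), (13, 13), (13, 18), (13, 19), (13, 21), (13, 26), (13, 28), (13, 29), (18, 2), (18, 3), (18, 5), (18, 10), (18, 12), (18, 13), (18, 18), (18, 19), (18, 21), (18, 26), (18, 28), (18, 29), (19, 3), (19, 12), (19, 19), (19, 28), (20, 3), (20, 12), (20, 19), (20, 28), (21, 2), (21, 3), (21, 5), (21, 10), (21, 12), (21, 13), (21, 18), (21, 19), (21, 21), (21, 26), (21, 28), (21, 29), (26, 2), (26, 3), (26, 5), (26, 10), (26, 12), (26, 13), (26, 18), (26, 19), (26, 21), (26, 26), (26, 28), (26, 29), (27, 3), (27, 12), (27, 19), (27, 28), (28, 3), (28, 12), (28, 19), (28, 28), (29, 2), (29, 3), (29, 5), (29, 10), (29, 12), (29, 13), (29, 18), (29, 19), (29, 21), (29, 26), (29, 28), (29, 29)]
Holes: [(2, 2), (2, 3), (2, 5), (2, 10), (2, 12), (2, 13), (2, 18), (2, 19), (2, 21), (2, 26), (2, 28), (2, 29), (3, 3), (3, 12), (3, 19), (3, 28), (4, 3), (4, 12), (4, 19), (4, 28), (5, 2), (5, 3), (5, 5), (5, 10), (5, 12), (5, 13), (5, 18), (5, 19), (5, 21), (5, 26), (5, 28), (5, 29), (10, 2), (10, 3), (10, 5), (10, 10), (10, 12), (10, 13), (10, 18), (10, 19), (10, 21), (10, 26), (10, 28), (10, 29), (11, 3), (11, 12), (11, 19), (11, 28), (12, 3), (12, 12), (12, 19), (12, 28), (13, 2), (13, 3), (13, 5), (13, 10), (13, 12), (13, 13), (13, 18), (13, 19), (13, 21), (13, 26), (13, 28), (13, 29), (18, 2), (18, 3), (18, 5), (18, 10), (18, 12), (18, 13), (18, 18), (18, 19), (18, 21), (18, 26), (18, 28), (18, 29), (19, 3), (19, 12), (19, 19), (19, 28), (20, 3), (20, 12), (20, 19), (20, 28), (21, 2), (21, 3), (21, 5), (21, 10), (21, 12), (21, 13), (21, 18), (21, 19), (21, 21), (21, 26), (21, 28), (21, 29), (26, 2), (26, 3), (26, 5), (26, 10), (26, 12), (26, 13), (26, 18), (26, 19), (26, 21), (26, 26), (26, 28), (26, 29), (27, 3), (27, 12), (27, 19), (27, 28), (28, 3), (28, 12), (28, 19), (28, 28), (29, 2), (29, 3), (29, 5), (29, 10), (29, 12), (29, 13), (29, 18), (29, 19), (29, 21), (29, 26), (29, 28), (29, 29)]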